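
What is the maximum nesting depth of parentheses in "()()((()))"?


Input: "()()((()))"
Tracking depth:
  Position 0 '(': depth becomes 1
  Position 1 ')': depth becomes 0
  Position 2 '(': depth becomes 1
  Position 3 ')': depth becomes 0
  Position 4 '(': depth becomes 1
  Position 5 '(': depth becomes 2
  Position 6 '(': depth becomes 3
  Position 7 ')': depth becomes 2
  Position 8 ')': depth becomes 1
  Position 9 ')': depth becomes 0
Maximum depth reached: 3

3


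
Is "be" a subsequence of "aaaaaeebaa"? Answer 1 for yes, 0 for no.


Check if "be" is a subsequence of "aaaaaeebaa"
Greedy scan:
  Position 0 ('a'): no match needed
  Position 1 ('a'): no match needed
  Position 2 ('a'): no match needed
  Position 3 ('a'): no match needed
  Position 4 ('a'): no match needed
  Position 5 ('e'): no match needed
  Position 6 ('e'): no match needed
  Position 7 ('b'): matches sub[0] = 'b'
  Position 8 ('a'): no match needed
  Position 9 ('a'): no match needed
Only matched 1/2 characters => not a subsequence

0


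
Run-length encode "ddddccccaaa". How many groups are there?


Input: ddddccccaaa
Scanning for consecutive runs:
  Group 1: 'd' x 4 (positions 0-3)
  Group 2: 'c' x 4 (positions 4-7)
  Group 3: 'a' x 3 (positions 8-10)
Total groups: 3

3


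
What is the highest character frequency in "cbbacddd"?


Input: cbbacddd
Character counts:
  'a': 1
  'b': 2
  'c': 2
  'd': 3
Maximum frequency: 3

3


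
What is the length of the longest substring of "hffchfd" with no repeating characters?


Input: "hffchfd"
Sliding window (track last position of each char):
  Position 0 ('h'): window [0,0] length 1 -- new best
  Position 1 ('f'): window [0,1] length 2 -- new best
  Position 2 ('f'): repeat (last at 1), move window start to 2
  Position 2 ('f'): window [2,2] length 1
  Position 3 ('c'): window [2,3] length 2
  Position 4 ('h'): window [2,4] length 3 -- new best
  Position 5 ('f'): repeat (last at 2), move window start to 3
  Position 5 ('f'): window [3,5] length 3
  Position 6 ('d'): window [3,6] length 4 -- new best
Longest substring with no repeats: "chfd" with length 4

4


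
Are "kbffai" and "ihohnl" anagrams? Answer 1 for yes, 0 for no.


Strings: "kbffai", "ihohnl"
Sorted first:  abffik
Sorted second: hhilno
Differ at position 0: 'a' vs 'h' => not anagrams

0


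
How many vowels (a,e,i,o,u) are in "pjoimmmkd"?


Input: pjoimmmkd
Checking each character:
  'p' at position 0: consonant
  'j' at position 1: consonant
  'o' at position 2: vowel (running total: 1)
  'i' at position 3: vowel (running total: 2)
  'm' at position 4: consonant
  'm' at position 5: consonant
  'm' at position 6: consonant
  'k' at position 7: consonant
  'd' at position 8: consonant
Total vowels: 2

2


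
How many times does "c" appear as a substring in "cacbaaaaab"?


Searching for "c" in "cacbaaaaab"
Scanning each position:
  Position 0: "c" => MATCH
  Position 1: "a" => no
  Position 2: "c" => MATCH
  Position 3: "b" => no
  Position 4: "a" => no
  Position 5: "a" => no
  Position 6: "a" => no
  Position 7: "a" => no
  Position 8: "a" => no
  Position 9: "b" => no
Total occurrences: 2

2


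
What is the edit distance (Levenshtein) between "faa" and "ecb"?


Computing edit distance: "faa" -> "ecb"
DP table:
           e    c    b
      0    1    2    3
  f   1    1    2    3
  a   2    2    2    3
  a   3    3    3    3
Edit distance = dp[3][3] = 3

3


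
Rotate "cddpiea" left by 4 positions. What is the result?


Input: "cddpiea", rotate left by 4
First 4 characters: "cddp"
Remaining characters: "iea"
Concatenate remaining + first: "iea" + "cddp" = "ieacddp"

ieacddp


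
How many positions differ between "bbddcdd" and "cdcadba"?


Comparing "bbddcdd" and "cdcadba" position by position:
  Position 0: 'b' vs 'c' => DIFFER
  Position 1: 'b' vs 'd' => DIFFER
  Position 2: 'd' vs 'c' => DIFFER
  Position 3: 'd' vs 'a' => DIFFER
  Position 4: 'c' vs 'd' => DIFFER
  Position 5: 'd' vs 'b' => DIFFER
  Position 6: 'd' vs 'a' => DIFFER
Positions that differ: 7

7


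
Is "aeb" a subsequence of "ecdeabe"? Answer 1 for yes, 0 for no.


Check if "aeb" is a subsequence of "ecdeabe"
Greedy scan:
  Position 0 ('e'): no match needed
  Position 1 ('c'): no match needed
  Position 2 ('d'): no match needed
  Position 3 ('e'): no match needed
  Position 4 ('a'): matches sub[0] = 'a'
  Position 5 ('b'): no match needed
  Position 6 ('e'): matches sub[1] = 'e'
Only matched 2/3 characters => not a subsequence

0


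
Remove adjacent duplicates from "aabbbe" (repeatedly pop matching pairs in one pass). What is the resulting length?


Input: aabbbe
Stack-based adjacent duplicate removal:
  Read 'a': push. Stack: a
  Read 'a': matches stack top 'a' => pop. Stack: (empty)
  Read 'b': push. Stack: b
  Read 'b': matches stack top 'b' => pop. Stack: (empty)
  Read 'b': push. Stack: b
  Read 'e': push. Stack: be
Final stack: "be" (length 2)

2


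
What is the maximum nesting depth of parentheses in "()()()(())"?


Input: "()()()(())"
Tracking depth:
  Position 0 '(': depth becomes 1
  Position 1 ')': depth becomes 0
  Position 2 '(': depth becomes 1
  Position 3 ')': depth becomes 0
  Position 4 '(': depth becomes 1
  Position 5 ')': depth becomes 0
  Position 6 '(': depth becomes 1
  Position 7 '(': depth becomes 2
  Position 8 ')': depth becomes 1
  Position 9 ')': depth becomes 0
Maximum depth reached: 2

2


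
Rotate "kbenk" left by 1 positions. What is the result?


Input: "kbenk", rotate left by 1
First 1 characters: "k"
Remaining characters: "benk"
Concatenate remaining + first: "benk" + "k" = "benkk"

benkk


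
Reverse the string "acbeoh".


Input: acbeoh
Reading characters right to left:
  Position 5: 'h'
  Position 4: 'o'
  Position 3: 'e'
  Position 2: 'b'
  Position 1: 'c'
  Position 0: 'a'
Reversed: hoebca

hoebca


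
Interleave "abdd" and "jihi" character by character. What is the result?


Interleaving "abdd" and "jihi":
  Position 0: 'a' from first, 'j' from second => "aj"
  Position 1: 'b' from first, 'i' from second => "bi"
  Position 2: 'd' from first, 'h' from second => "dh"
  Position 3: 'd' from first, 'i' from second => "di"
Result: ajbidhdi

ajbidhdi


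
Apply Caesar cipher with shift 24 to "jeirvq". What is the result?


Caesar cipher: shift "jeirvq" by 24
  'j' (pos 9) + 24 = pos 7 = 'h'
  'e' (pos 4) + 24 = pos 2 = 'c'
  'i' (pos 8) + 24 = pos 6 = 'g'
  'r' (pos 17) + 24 = pos 15 = 'p'
  'v' (pos 21) + 24 = pos 19 = 't'
  'q' (pos 16) + 24 = pos 14 = 'o'
Result: hcgpto

hcgpto


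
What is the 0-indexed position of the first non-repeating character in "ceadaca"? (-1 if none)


Input: ceadaca
Character frequencies:
  'a': 3
  'c': 2
  'd': 1
  'e': 1
Scanning left to right for freq == 1:
  Position 0 ('c'): freq=2, skip
  Position 1 ('e'): unique! => answer = 1

1


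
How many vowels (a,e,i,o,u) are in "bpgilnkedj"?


Input: bpgilnkedj
Checking each character:
  'b' at position 0: consonant
  'p' at position 1: consonant
  'g' at position 2: consonant
  'i' at position 3: vowel (running total: 1)
  'l' at position 4: consonant
  'n' at position 5: consonant
  'k' at position 6: consonant
  'e' at position 7: vowel (running total: 2)
  'd' at position 8: consonant
  'j' at position 9: consonant
Total vowels: 2

2


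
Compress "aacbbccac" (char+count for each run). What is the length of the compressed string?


Input: aacbbccac
Runs:
  'a' x 2 => "a2"
  'c' x 1 => "c1"
  'b' x 2 => "b2"
  'c' x 2 => "c2"
  'a' x 1 => "a1"
  'c' x 1 => "c1"
Compressed: "a2c1b2c2a1c1"
Compressed length: 12

12


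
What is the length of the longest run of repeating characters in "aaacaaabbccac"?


Input: "aaacaaabbccac"
Scanning for longest run:
  Position 1 ('a'): continues run of 'a', length=2
  Position 2 ('a'): continues run of 'a', length=3
  Position 3 ('c'): new char, reset run to 1
  Position 4 ('a'): new char, reset run to 1
  Position 5 ('a'): continues run of 'a', length=2
  Position 6 ('a'): continues run of 'a', length=3
  Position 7 ('b'): new char, reset run to 1
  Position 8 ('b'): continues run of 'b', length=2
  Position 9 ('c'): new char, reset run to 1
  Position 10 ('c'): continues run of 'c', length=2
  Position 11 ('a'): new char, reset run to 1
  Position 12 ('c'): new char, reset run to 1
Longest run: 'a' with length 3

3


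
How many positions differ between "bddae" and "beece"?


Comparing "bddae" and "beece" position by position:
  Position 0: 'b' vs 'b' => same
  Position 1: 'd' vs 'e' => DIFFER
  Position 2: 'd' vs 'e' => DIFFER
  Position 3: 'a' vs 'c' => DIFFER
  Position 4: 'e' vs 'e' => same
Positions that differ: 3

3


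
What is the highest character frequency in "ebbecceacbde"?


Input: ebbecceacbde
Character counts:
  'a': 1
  'b': 3
  'c': 3
  'd': 1
  'e': 4
Maximum frequency: 4

4


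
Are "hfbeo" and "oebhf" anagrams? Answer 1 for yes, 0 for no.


Strings: "hfbeo", "oebhf"
Sorted first:  befho
Sorted second: befho
Sorted forms match => anagrams

1


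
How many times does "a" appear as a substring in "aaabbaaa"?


Searching for "a" in "aaabbaaa"
Scanning each position:
  Position 0: "a" => MATCH
  Position 1: "a" => MATCH
  Position 2: "a" => MATCH
  Position 3: "b" => no
  Position 4: "b" => no
  Position 5: "a" => MATCH
  Position 6: "a" => MATCH
  Position 7: "a" => MATCH
Total occurrences: 6

6


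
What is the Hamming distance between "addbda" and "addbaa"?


Comparing "addbda" and "addbaa" position by position:
  Position 0: 'a' vs 'a' => same
  Position 1: 'd' vs 'd' => same
  Position 2: 'd' vs 'd' => same
  Position 3: 'b' vs 'b' => same
  Position 4: 'd' vs 'a' => differ
  Position 5: 'a' vs 'a' => same
Total differences (Hamming distance): 1

1


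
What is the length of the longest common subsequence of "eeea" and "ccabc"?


LCS of "eeea" and "ccabc"
DP table:
           c    c    a    b    c
      0    0    0    0    0    0
  e   0    0    0    0    0    0
  e   0    0    0    0    0    0
  e   0    0    0    0    0    0
  a   0    0    0    1    1    1
LCS length = dp[4][5] = 1

1


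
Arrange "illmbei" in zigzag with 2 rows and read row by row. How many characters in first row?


Zigzag "illmbei" into 2 rows:
Placing characters:
  'i' => row 0
  'l' => row 1
  'l' => row 0
  'm' => row 1
  'b' => row 0
  'e' => row 1
  'i' => row 0
Rows:
  Row 0: "ilbi"
  Row 1: "lme"
First row length: 4

4


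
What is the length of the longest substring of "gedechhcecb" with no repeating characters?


Input: "gedechhcecb"
Sliding window (track last position of each char):
  Position 0 ('g'): window [0,0] length 1 -- new best
  Position 1 ('e'): window [0,1] length 2 -- new best
  Position 2 ('d'): window [0,2] length 3 -- new best
  Position 3 ('e'): repeat (last at 1), move window start to 2
  Position 3 ('e'): window [2,3] length 2
  Position 4 ('c'): window [2,4] length 3
  Position 5 ('h'): window [2,5] length 4 -- new best
  Position 6 ('h'): repeat (last at 5), move window start to 6
  Position 6 ('h'): window [6,6] length 1
  Position 7 ('c'): window [6,7] length 2
  Position 8 ('e'): window [6,8] length 3
  Position 9 ('c'): repeat (last at 7), move window start to 8
  Position 9 ('c'): window [8,9] length 2
  Position 10 ('b'): window [8,10] length 3
Longest substring with no repeats: "dech" with length 4

4


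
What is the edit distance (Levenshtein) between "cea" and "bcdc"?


Computing edit distance: "cea" -> "bcdc"
DP table:
           b    c    d    c
      0    1    2    3    4
  c   1    1    1    2    3
  e   2    2    2    2    3
  a   3    3    3    3    3
Edit distance = dp[3][4] = 3

3


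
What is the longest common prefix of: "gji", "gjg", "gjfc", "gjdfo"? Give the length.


Words: gji, gjg, gjfc, gjdfo
  Position 0: all 'g' => match
  Position 1: all 'j' => match
  Position 2: ('i', 'g', 'f', 'd') => mismatch, stop
LCP = "gj" (length 2)

2


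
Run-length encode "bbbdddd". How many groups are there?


Input: bbbdddd
Scanning for consecutive runs:
  Group 1: 'b' x 3 (positions 0-2)
  Group 2: 'd' x 4 (positions 3-6)
Total groups: 2

2


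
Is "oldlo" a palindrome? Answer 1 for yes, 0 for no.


Input: oldlo
Reversed: oldlo
  Compare pos 0 ('o') with pos 4 ('o'): match
  Compare pos 1 ('l') with pos 3 ('l'): match
Result: palindrome

1


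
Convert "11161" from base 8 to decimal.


Input: "11161" in base 8
Positional expansion:
  Digit '1' (value 1) x 8^4 = 4096
  Digit '1' (value 1) x 8^3 = 512
  Digit '1' (value 1) x 8^2 = 64
  Digit '6' (value 6) x 8^1 = 48
  Digit '1' (value 1) x 8^0 = 1
Sum = 4721

4721


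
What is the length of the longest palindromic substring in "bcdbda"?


Input: "bcdbda"
Checking substrings for palindromes:
  [2:5] "dbd" (len 3) => palindrome
Longest palindromic substring: "dbd" with length 3

3


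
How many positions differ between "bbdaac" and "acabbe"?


Comparing "bbdaac" and "acabbe" position by position:
  Position 0: 'b' vs 'a' => DIFFER
  Position 1: 'b' vs 'c' => DIFFER
  Position 2: 'd' vs 'a' => DIFFER
  Position 3: 'a' vs 'b' => DIFFER
  Position 4: 'a' vs 'b' => DIFFER
  Position 5: 'c' vs 'e' => DIFFER
Positions that differ: 6

6


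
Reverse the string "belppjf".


Input: belppjf
Reading characters right to left:
  Position 6: 'f'
  Position 5: 'j'
  Position 4: 'p'
  Position 3: 'p'
  Position 2: 'l'
  Position 1: 'e'
  Position 0: 'b'
Reversed: fjppleb

fjppleb


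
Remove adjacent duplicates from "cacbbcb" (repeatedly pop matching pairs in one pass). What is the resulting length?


Input: cacbbcb
Stack-based adjacent duplicate removal:
  Read 'c': push. Stack: c
  Read 'a': push. Stack: ca
  Read 'c': push. Stack: cac
  Read 'b': push. Stack: cacb
  Read 'b': matches stack top 'b' => pop. Stack: cac
  Read 'c': matches stack top 'c' => pop. Stack: ca
  Read 'b': push. Stack: cab
Final stack: "cab" (length 3)

3


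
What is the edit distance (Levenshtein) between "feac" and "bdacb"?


Computing edit distance: "feac" -> "bdacb"
DP table:
           b    d    a    c    b
      0    1    2    3    4    5
  f   1    1    2    3    4    5
  e   2    2    2    3    4    5
  a   3    3    3    2    3    4
  c   4    4    4    3    2    3
Edit distance = dp[4][5] = 3

3


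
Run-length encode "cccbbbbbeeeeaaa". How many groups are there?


Input: cccbbbbbeeeeaaa
Scanning for consecutive runs:
  Group 1: 'c' x 3 (positions 0-2)
  Group 2: 'b' x 5 (positions 3-7)
  Group 3: 'e' x 4 (positions 8-11)
  Group 4: 'a' x 3 (positions 12-14)
Total groups: 4

4


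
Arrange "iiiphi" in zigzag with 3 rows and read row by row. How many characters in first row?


Zigzag "iiiphi" into 3 rows:
Placing characters:
  'i' => row 0
  'i' => row 1
  'i' => row 2
  'p' => row 1
  'h' => row 0
  'i' => row 1
Rows:
  Row 0: "ih"
  Row 1: "ipi"
  Row 2: "i"
First row length: 2

2


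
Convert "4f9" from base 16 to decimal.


Input: "4f9" in base 16
Positional expansion:
  Digit '4' (value 4) x 16^2 = 1024
  Digit 'f' (value 15) x 16^1 = 240
  Digit '9' (value 9) x 16^0 = 9
Sum = 1273

1273


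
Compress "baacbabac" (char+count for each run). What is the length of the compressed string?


Input: baacbabac
Runs:
  'b' x 1 => "b1"
  'a' x 2 => "a2"
  'c' x 1 => "c1"
  'b' x 1 => "b1"
  'a' x 1 => "a1"
  'b' x 1 => "b1"
  'a' x 1 => "a1"
  'c' x 1 => "c1"
Compressed: "b1a2c1b1a1b1a1c1"
Compressed length: 16

16


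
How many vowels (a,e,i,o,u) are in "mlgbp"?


Input: mlgbp
Checking each character:
  'm' at position 0: consonant
  'l' at position 1: consonant
  'g' at position 2: consonant
  'b' at position 3: consonant
  'p' at position 4: consonant
Total vowels: 0

0


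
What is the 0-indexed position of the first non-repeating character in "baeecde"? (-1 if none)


Input: baeecde
Character frequencies:
  'a': 1
  'b': 1
  'c': 1
  'd': 1
  'e': 3
Scanning left to right for freq == 1:
  Position 0 ('b'): unique! => answer = 0

0


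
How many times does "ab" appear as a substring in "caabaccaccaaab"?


Searching for "ab" in "caabaccaccaaab"
Scanning each position:
  Position 0: "ca" => no
  Position 1: "aa" => no
  Position 2: "ab" => MATCH
  Position 3: "ba" => no
  Position 4: "ac" => no
  Position 5: "cc" => no
  Position 6: "ca" => no
  Position 7: "ac" => no
  Position 8: "cc" => no
  Position 9: "ca" => no
  Position 10: "aa" => no
  Position 11: "aa" => no
  Position 12: "ab" => MATCH
Total occurrences: 2

2


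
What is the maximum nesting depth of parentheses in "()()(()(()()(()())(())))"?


Input: "()()(()(()()(()())(())))"
Tracking depth:
  Position 0 '(': depth becomes 1
  Position 1 ')': depth becomes 0
  Position 2 '(': depth becomes 1
  Position 3 ')': depth becomes 0
  Position 4 '(': depth becomes 1
  Position 5 '(': depth becomes 2
  Position 6 ')': depth becomes 1
  Position 7 '(': depth becomes 2
  Position 8 '(': depth becomes 3
  Position 9 ')': depth becomes 2
  Position 10 '(': depth becomes 3
  Position 11 ')': depth becomes 2
  Position 12 '(': depth becomes 3
  Position 13 '(': depth becomes 4
  Position 14 ')': depth becomes 3
  Position 15 '(': depth becomes 4
  Position 16 ')': depth becomes 3
  Position 17 ')': depth becomes 2
  Position 18 '(': depth becomes 3
  Position 19 '(': depth becomes 4
  Position 20 ')': depth becomes 3
  Position 21 ')': depth becomes 2
  Position 22 ')': depth becomes 1
  Position 23 ')': depth becomes 0
Maximum depth reached: 4

4


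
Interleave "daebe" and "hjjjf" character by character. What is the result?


Interleaving "daebe" and "hjjjf":
  Position 0: 'd' from first, 'h' from second => "dh"
  Position 1: 'a' from first, 'j' from second => "aj"
  Position 2: 'e' from first, 'j' from second => "ej"
  Position 3: 'b' from first, 'j' from second => "bj"
  Position 4: 'e' from first, 'f' from second => "ef"
Result: dhajejbjef

dhajejbjef


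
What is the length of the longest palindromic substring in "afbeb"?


Input: "afbeb"
Checking substrings for palindromes:
  [2:5] "beb" (len 3) => palindrome
Longest palindromic substring: "beb" with length 3

3


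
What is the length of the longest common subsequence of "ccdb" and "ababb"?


LCS of "ccdb" and "ababb"
DP table:
           a    b    a    b    b
      0    0    0    0    0    0
  c   0    0    0    0    0    0
  c   0    0    0    0    0    0
  d   0    0    0    0    0    0
  b   0    0    1    1    1    1
LCS length = dp[4][5] = 1

1


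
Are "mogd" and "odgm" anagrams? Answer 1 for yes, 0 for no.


Strings: "mogd", "odgm"
Sorted first:  dgmo
Sorted second: dgmo
Sorted forms match => anagrams

1


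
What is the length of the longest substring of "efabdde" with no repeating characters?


Input: "efabdde"
Sliding window (track last position of each char):
  Position 0 ('e'): window [0,0] length 1 -- new best
  Position 1 ('f'): window [0,1] length 2 -- new best
  Position 2 ('a'): window [0,2] length 3 -- new best
  Position 3 ('b'): window [0,3] length 4 -- new best
  Position 4 ('d'): window [0,4] length 5 -- new best
  Position 5 ('d'): repeat (last at 4), move window start to 5
  Position 5 ('d'): window [5,5] length 1
  Position 6 ('e'): window [5,6] length 2
Longest substring with no repeats: "efabd" with length 5

5


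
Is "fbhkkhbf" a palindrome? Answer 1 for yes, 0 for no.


Input: fbhkkhbf
Reversed: fbhkkhbf
  Compare pos 0 ('f') with pos 7 ('f'): match
  Compare pos 1 ('b') with pos 6 ('b'): match
  Compare pos 2 ('h') with pos 5 ('h'): match
  Compare pos 3 ('k') with pos 4 ('k'): match
Result: palindrome

1


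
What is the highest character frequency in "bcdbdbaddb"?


Input: bcdbdbaddb
Character counts:
  'a': 1
  'b': 4
  'c': 1
  'd': 4
Maximum frequency: 4

4


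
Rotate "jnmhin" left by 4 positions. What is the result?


Input: "jnmhin", rotate left by 4
First 4 characters: "jnmh"
Remaining characters: "in"
Concatenate remaining + first: "in" + "jnmh" = "injnmh"

injnmh


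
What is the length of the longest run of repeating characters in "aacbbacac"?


Input: "aacbbacac"
Scanning for longest run:
  Position 1 ('a'): continues run of 'a', length=2
  Position 2 ('c'): new char, reset run to 1
  Position 3 ('b'): new char, reset run to 1
  Position 4 ('b'): continues run of 'b', length=2
  Position 5 ('a'): new char, reset run to 1
  Position 6 ('c'): new char, reset run to 1
  Position 7 ('a'): new char, reset run to 1
  Position 8 ('c'): new char, reset run to 1
Longest run: 'a' with length 2

2


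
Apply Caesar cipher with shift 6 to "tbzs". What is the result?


Caesar cipher: shift "tbzs" by 6
  't' (pos 19) + 6 = pos 25 = 'z'
  'b' (pos 1) + 6 = pos 7 = 'h'
  'z' (pos 25) + 6 = pos 5 = 'f'
  's' (pos 18) + 6 = pos 24 = 'y'
Result: zhfy

zhfy


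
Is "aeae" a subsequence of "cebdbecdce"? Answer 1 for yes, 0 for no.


Check if "aeae" is a subsequence of "cebdbecdce"
Greedy scan:
  Position 0 ('c'): no match needed
  Position 1 ('e'): no match needed
  Position 2 ('b'): no match needed
  Position 3 ('d'): no match needed
  Position 4 ('b'): no match needed
  Position 5 ('e'): no match needed
  Position 6 ('c'): no match needed
  Position 7 ('d'): no match needed
  Position 8 ('c'): no match needed
  Position 9 ('e'): no match needed
Only matched 0/4 characters => not a subsequence

0


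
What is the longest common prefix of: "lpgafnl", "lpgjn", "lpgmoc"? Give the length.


Words: lpgafnl, lpgjn, lpgmoc
  Position 0: all 'l' => match
  Position 1: all 'p' => match
  Position 2: all 'g' => match
  Position 3: ('a', 'j', 'm') => mismatch, stop
LCP = "lpg" (length 3)

3


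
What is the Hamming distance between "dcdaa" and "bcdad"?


Comparing "dcdaa" and "bcdad" position by position:
  Position 0: 'd' vs 'b' => differ
  Position 1: 'c' vs 'c' => same
  Position 2: 'd' vs 'd' => same
  Position 3: 'a' vs 'a' => same
  Position 4: 'a' vs 'd' => differ
Total differences (Hamming distance): 2

2


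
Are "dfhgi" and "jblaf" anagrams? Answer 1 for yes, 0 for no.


Strings: "dfhgi", "jblaf"
Sorted first:  dfghi
Sorted second: abfjl
Differ at position 0: 'd' vs 'a' => not anagrams

0


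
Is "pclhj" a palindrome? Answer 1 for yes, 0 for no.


Input: pclhj
Reversed: jhlcp
  Compare pos 0 ('p') with pos 4 ('j'): MISMATCH
  Compare pos 1 ('c') with pos 3 ('h'): MISMATCH
Result: not a palindrome

0


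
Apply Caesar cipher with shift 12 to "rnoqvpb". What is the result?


Caesar cipher: shift "rnoqvpb" by 12
  'r' (pos 17) + 12 = pos 3 = 'd'
  'n' (pos 13) + 12 = pos 25 = 'z'
  'o' (pos 14) + 12 = pos 0 = 'a'
  'q' (pos 16) + 12 = pos 2 = 'c'
  'v' (pos 21) + 12 = pos 7 = 'h'
  'p' (pos 15) + 12 = pos 1 = 'b'
  'b' (pos 1) + 12 = pos 13 = 'n'
Result: dzachbn

dzachbn


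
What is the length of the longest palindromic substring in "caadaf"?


Input: "caadaf"
Checking substrings for palindromes:
  [2:5] "ada" (len 3) => palindrome
  [1:3] "aa" (len 2) => palindrome
Longest palindromic substring: "ada" with length 3

3


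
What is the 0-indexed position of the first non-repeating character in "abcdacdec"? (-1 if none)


Input: abcdacdec
Character frequencies:
  'a': 2
  'b': 1
  'c': 3
  'd': 2
  'e': 1
Scanning left to right for freq == 1:
  Position 0 ('a'): freq=2, skip
  Position 1 ('b'): unique! => answer = 1

1


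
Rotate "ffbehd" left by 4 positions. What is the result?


Input: "ffbehd", rotate left by 4
First 4 characters: "ffbe"
Remaining characters: "hd"
Concatenate remaining + first: "hd" + "ffbe" = "hdffbe"

hdffbe


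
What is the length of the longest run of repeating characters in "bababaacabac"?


Input: "bababaacabac"
Scanning for longest run:
  Position 1 ('a'): new char, reset run to 1
  Position 2 ('b'): new char, reset run to 1
  Position 3 ('a'): new char, reset run to 1
  Position 4 ('b'): new char, reset run to 1
  Position 5 ('a'): new char, reset run to 1
  Position 6 ('a'): continues run of 'a', length=2
  Position 7 ('c'): new char, reset run to 1
  Position 8 ('a'): new char, reset run to 1
  Position 9 ('b'): new char, reset run to 1
  Position 10 ('a'): new char, reset run to 1
  Position 11 ('c'): new char, reset run to 1
Longest run: 'a' with length 2

2


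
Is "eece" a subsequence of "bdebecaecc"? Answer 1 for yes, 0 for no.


Check if "eece" is a subsequence of "bdebecaecc"
Greedy scan:
  Position 0 ('b'): no match needed
  Position 1 ('d'): no match needed
  Position 2 ('e'): matches sub[0] = 'e'
  Position 3 ('b'): no match needed
  Position 4 ('e'): matches sub[1] = 'e'
  Position 5 ('c'): matches sub[2] = 'c'
  Position 6 ('a'): no match needed
  Position 7 ('e'): matches sub[3] = 'e'
  Position 8 ('c'): no match needed
  Position 9 ('c'): no match needed
All 4 characters matched => is a subsequence

1


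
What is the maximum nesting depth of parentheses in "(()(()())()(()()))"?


Input: "(()(()())()(()()))"
Tracking depth:
  Position 0 '(': depth becomes 1
  Position 1 '(': depth becomes 2
  Position 2 ')': depth becomes 1
  Position 3 '(': depth becomes 2
  Position 4 '(': depth becomes 3
  Position 5 ')': depth becomes 2
  Position 6 '(': depth becomes 3
  Position 7 ')': depth becomes 2
  Position 8 ')': depth becomes 1
  Position 9 '(': depth becomes 2
  Position 10 ')': depth becomes 1
  Position 11 '(': depth becomes 2
  Position 12 '(': depth becomes 3
  Position 13 ')': depth becomes 2
  Position 14 '(': depth becomes 3
  Position 15 ')': depth becomes 2
  Position 16 ')': depth becomes 1
  Position 17 ')': depth becomes 0
Maximum depth reached: 3

3


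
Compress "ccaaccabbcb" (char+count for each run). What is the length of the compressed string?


Input: ccaaccabbcb
Runs:
  'c' x 2 => "c2"
  'a' x 2 => "a2"
  'c' x 2 => "c2"
  'a' x 1 => "a1"
  'b' x 2 => "b2"
  'c' x 1 => "c1"
  'b' x 1 => "b1"
Compressed: "c2a2c2a1b2c1b1"
Compressed length: 14

14


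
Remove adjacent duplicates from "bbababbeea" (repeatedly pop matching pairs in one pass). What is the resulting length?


Input: bbababbeea
Stack-based adjacent duplicate removal:
  Read 'b': push. Stack: b
  Read 'b': matches stack top 'b' => pop. Stack: (empty)
  Read 'a': push. Stack: a
  Read 'b': push. Stack: ab
  Read 'a': push. Stack: aba
  Read 'b': push. Stack: abab
  Read 'b': matches stack top 'b' => pop. Stack: aba
  Read 'e': push. Stack: abae
  Read 'e': matches stack top 'e' => pop. Stack: aba
  Read 'a': matches stack top 'a' => pop. Stack: ab
Final stack: "ab" (length 2)

2


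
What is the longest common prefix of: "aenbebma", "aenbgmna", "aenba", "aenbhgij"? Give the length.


Words: aenbebma, aenbgmna, aenba, aenbhgij
  Position 0: all 'a' => match
  Position 1: all 'e' => match
  Position 2: all 'n' => match
  Position 3: all 'b' => match
  Position 4: ('e', 'g', 'a', 'h') => mismatch, stop
LCP = "aenb" (length 4)

4


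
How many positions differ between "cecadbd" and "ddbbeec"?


Comparing "cecadbd" and "ddbbeec" position by position:
  Position 0: 'c' vs 'd' => DIFFER
  Position 1: 'e' vs 'd' => DIFFER
  Position 2: 'c' vs 'b' => DIFFER
  Position 3: 'a' vs 'b' => DIFFER
  Position 4: 'd' vs 'e' => DIFFER
  Position 5: 'b' vs 'e' => DIFFER
  Position 6: 'd' vs 'c' => DIFFER
Positions that differ: 7

7


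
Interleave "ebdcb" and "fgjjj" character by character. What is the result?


Interleaving "ebdcb" and "fgjjj":
  Position 0: 'e' from first, 'f' from second => "ef"
  Position 1: 'b' from first, 'g' from second => "bg"
  Position 2: 'd' from first, 'j' from second => "dj"
  Position 3: 'c' from first, 'j' from second => "cj"
  Position 4: 'b' from first, 'j' from second => "bj"
Result: efbgdjcjbj

efbgdjcjbj


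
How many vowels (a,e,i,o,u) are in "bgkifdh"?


Input: bgkifdh
Checking each character:
  'b' at position 0: consonant
  'g' at position 1: consonant
  'k' at position 2: consonant
  'i' at position 3: vowel (running total: 1)
  'f' at position 4: consonant
  'd' at position 5: consonant
  'h' at position 6: consonant
Total vowels: 1

1


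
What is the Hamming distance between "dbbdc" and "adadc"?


Comparing "dbbdc" and "adadc" position by position:
  Position 0: 'd' vs 'a' => differ
  Position 1: 'b' vs 'd' => differ
  Position 2: 'b' vs 'a' => differ
  Position 3: 'd' vs 'd' => same
  Position 4: 'c' vs 'c' => same
Total differences (Hamming distance): 3

3


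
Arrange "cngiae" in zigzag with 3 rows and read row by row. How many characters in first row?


Zigzag "cngiae" into 3 rows:
Placing characters:
  'c' => row 0
  'n' => row 1
  'g' => row 2
  'i' => row 1
  'a' => row 0
  'e' => row 1
Rows:
  Row 0: "ca"
  Row 1: "nie"
  Row 2: "g"
First row length: 2

2


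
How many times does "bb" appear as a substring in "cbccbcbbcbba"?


Searching for "bb" in "cbccbcbbcbba"
Scanning each position:
  Position 0: "cb" => no
  Position 1: "bc" => no
  Position 2: "cc" => no
  Position 3: "cb" => no
  Position 4: "bc" => no
  Position 5: "cb" => no
  Position 6: "bb" => MATCH
  Position 7: "bc" => no
  Position 8: "cb" => no
  Position 9: "bb" => MATCH
  Position 10: "ba" => no
Total occurrences: 2

2


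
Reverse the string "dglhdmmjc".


Input: dglhdmmjc
Reading characters right to left:
  Position 8: 'c'
  Position 7: 'j'
  Position 6: 'm'
  Position 5: 'm'
  Position 4: 'd'
  Position 3: 'h'
  Position 2: 'l'
  Position 1: 'g'
  Position 0: 'd'
Reversed: cjmmdhlgd

cjmmdhlgd


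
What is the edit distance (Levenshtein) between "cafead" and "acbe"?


Computing edit distance: "cafead" -> "acbe"
DP table:
           a    c    b    e
      0    1    2    3    4
  c   1    1    1    2    3
  a   2    1    2    2    3
  f   3    2    2    3    3
  e   4    3    3    3    3
  a   5    4    4    4    4
  d   6    5    5    5    5
Edit distance = dp[6][4] = 5

5


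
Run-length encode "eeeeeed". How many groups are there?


Input: eeeeeed
Scanning for consecutive runs:
  Group 1: 'e' x 6 (positions 0-5)
  Group 2: 'd' x 1 (positions 6-6)
Total groups: 2

2


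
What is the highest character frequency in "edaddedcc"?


Input: edaddedcc
Character counts:
  'a': 1
  'c': 2
  'd': 4
  'e': 2
Maximum frequency: 4

4


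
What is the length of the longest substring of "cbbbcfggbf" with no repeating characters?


Input: "cbbbcfggbf"
Sliding window (track last position of each char):
  Position 0 ('c'): window [0,0] length 1 -- new best
  Position 1 ('b'): window [0,1] length 2 -- new best
  Position 2 ('b'): repeat (last at 1), move window start to 2
  Position 2 ('b'): window [2,2] length 1
  Position 3 ('b'): repeat (last at 2), move window start to 3
  Position 3 ('b'): window [3,3] length 1
  Position 4 ('c'): window [3,4] length 2
  Position 5 ('f'): window [3,5] length 3 -- new best
  Position 6 ('g'): window [3,6] length 4 -- new best
  Position 7 ('g'): repeat (last at 6), move window start to 7
  Position 7 ('g'): window [7,7] length 1
  Position 8 ('b'): window [7,8] length 2
  Position 9 ('f'): window [7,9] length 3
Longest substring with no repeats: "bcfg" with length 4

4


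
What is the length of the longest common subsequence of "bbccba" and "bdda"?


LCS of "bbccba" and "bdda"
DP table:
           b    d    d    a
      0    0    0    0    0
  b   0    1    1    1    1
  b   0    1    1    1    1
  c   0    1    1    1    1
  c   0    1    1    1    1
  b   0    1    1    1    1
  a   0    1    1    1    2
LCS length = dp[6][4] = 2

2


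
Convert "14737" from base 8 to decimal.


Input: "14737" in base 8
Positional expansion:
  Digit '1' (value 1) x 8^4 = 4096
  Digit '4' (value 4) x 8^3 = 2048
  Digit '7' (value 7) x 8^2 = 448
  Digit '3' (value 3) x 8^1 = 24
  Digit '7' (value 7) x 8^0 = 7
Sum = 6623

6623


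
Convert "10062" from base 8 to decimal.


Input: "10062" in base 8
Positional expansion:
  Digit '1' (value 1) x 8^4 = 4096
  Digit '0' (value 0) x 8^3 = 0
  Digit '0' (value 0) x 8^2 = 0
  Digit '6' (value 6) x 8^1 = 48
  Digit '2' (value 2) x 8^0 = 2
Sum = 4146

4146


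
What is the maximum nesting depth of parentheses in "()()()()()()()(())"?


Input: "()()()()()()()(())"
Tracking depth:
  Position 0 '(': depth becomes 1
  Position 1 ')': depth becomes 0
  Position 2 '(': depth becomes 1
  Position 3 ')': depth becomes 0
  Position 4 '(': depth becomes 1
  Position 5 ')': depth becomes 0
  Position 6 '(': depth becomes 1
  Position 7 ')': depth becomes 0
  Position 8 '(': depth becomes 1
  Position 9 ')': depth becomes 0
  Position 10 '(': depth becomes 1
  Position 11 ')': depth becomes 0
  Position 12 '(': depth becomes 1
  Position 13 ')': depth becomes 0
  Position 14 '(': depth becomes 1
  Position 15 '(': depth becomes 2
  Position 16 ')': depth becomes 1
  Position 17 ')': depth becomes 0
Maximum depth reached: 2

2


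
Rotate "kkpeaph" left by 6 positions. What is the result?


Input: "kkpeaph", rotate left by 6
First 6 characters: "kkpeap"
Remaining characters: "h"
Concatenate remaining + first: "h" + "kkpeap" = "hkkpeap"

hkkpeap


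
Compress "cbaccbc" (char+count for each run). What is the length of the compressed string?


Input: cbaccbc
Runs:
  'c' x 1 => "c1"
  'b' x 1 => "b1"
  'a' x 1 => "a1"
  'c' x 2 => "c2"
  'b' x 1 => "b1"
  'c' x 1 => "c1"
Compressed: "c1b1a1c2b1c1"
Compressed length: 12

12


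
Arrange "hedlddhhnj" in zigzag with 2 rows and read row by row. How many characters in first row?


Zigzag "hedlddhhnj" into 2 rows:
Placing characters:
  'h' => row 0
  'e' => row 1
  'd' => row 0
  'l' => row 1
  'd' => row 0
  'd' => row 1
  'h' => row 0
  'h' => row 1
  'n' => row 0
  'j' => row 1
Rows:
  Row 0: "hddhn"
  Row 1: "eldhj"
First row length: 5

5


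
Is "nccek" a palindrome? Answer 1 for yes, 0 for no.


Input: nccek
Reversed: keccn
  Compare pos 0 ('n') with pos 4 ('k'): MISMATCH
  Compare pos 1 ('c') with pos 3 ('e'): MISMATCH
Result: not a palindrome

0


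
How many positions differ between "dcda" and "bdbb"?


Comparing "dcda" and "bdbb" position by position:
  Position 0: 'd' vs 'b' => DIFFER
  Position 1: 'c' vs 'd' => DIFFER
  Position 2: 'd' vs 'b' => DIFFER
  Position 3: 'a' vs 'b' => DIFFER
Positions that differ: 4

4


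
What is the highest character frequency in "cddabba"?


Input: cddabba
Character counts:
  'a': 2
  'b': 2
  'c': 1
  'd': 2
Maximum frequency: 2

2


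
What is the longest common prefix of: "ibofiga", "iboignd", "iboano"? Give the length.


Words: ibofiga, iboignd, iboano
  Position 0: all 'i' => match
  Position 1: all 'b' => match
  Position 2: all 'o' => match
  Position 3: ('f', 'i', 'a') => mismatch, stop
LCP = "ibo" (length 3)

3


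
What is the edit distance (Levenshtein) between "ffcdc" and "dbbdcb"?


Computing edit distance: "ffcdc" -> "dbbdcb"
DP table:
           d    b    b    d    c    b
      0    1    2    3    4    5    6
  f   1    1    2    3    4    5    6
  f   2    2    2    3    4    5    6
  c   3    3    3    3    4    4    5
  d   4    3    4    4    3    4    5
  c   5    4    4    5    4    3    4
Edit distance = dp[5][6] = 4

4


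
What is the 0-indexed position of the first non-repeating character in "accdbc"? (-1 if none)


Input: accdbc
Character frequencies:
  'a': 1
  'b': 1
  'c': 3
  'd': 1
Scanning left to right for freq == 1:
  Position 0 ('a'): unique! => answer = 0

0


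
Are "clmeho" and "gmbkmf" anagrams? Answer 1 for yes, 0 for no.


Strings: "clmeho", "gmbkmf"
Sorted first:  cehlmo
Sorted second: bfgkmm
Differ at position 0: 'c' vs 'b' => not anagrams

0


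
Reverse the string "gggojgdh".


Input: gggojgdh
Reading characters right to left:
  Position 7: 'h'
  Position 6: 'd'
  Position 5: 'g'
  Position 4: 'j'
  Position 3: 'o'
  Position 2: 'g'
  Position 1: 'g'
  Position 0: 'g'
Reversed: hdgjoggg

hdgjoggg


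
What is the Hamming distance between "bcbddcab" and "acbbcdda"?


Comparing "bcbddcab" and "acbbcdda" position by position:
  Position 0: 'b' vs 'a' => differ
  Position 1: 'c' vs 'c' => same
  Position 2: 'b' vs 'b' => same
  Position 3: 'd' vs 'b' => differ
  Position 4: 'd' vs 'c' => differ
  Position 5: 'c' vs 'd' => differ
  Position 6: 'a' vs 'd' => differ
  Position 7: 'b' vs 'a' => differ
Total differences (Hamming distance): 6

6


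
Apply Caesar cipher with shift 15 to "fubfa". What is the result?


Caesar cipher: shift "fubfa" by 15
  'f' (pos 5) + 15 = pos 20 = 'u'
  'u' (pos 20) + 15 = pos 9 = 'j'
  'b' (pos 1) + 15 = pos 16 = 'q'
  'f' (pos 5) + 15 = pos 20 = 'u'
  'a' (pos 0) + 15 = pos 15 = 'p'
Result: ujqup

ujqup


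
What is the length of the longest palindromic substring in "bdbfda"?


Input: "bdbfda"
Checking substrings for palindromes:
  [0:3] "bdb" (len 3) => palindrome
Longest palindromic substring: "bdb" with length 3

3


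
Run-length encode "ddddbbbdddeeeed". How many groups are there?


Input: ddddbbbdddeeeed
Scanning for consecutive runs:
  Group 1: 'd' x 4 (positions 0-3)
  Group 2: 'b' x 3 (positions 4-6)
  Group 3: 'd' x 3 (positions 7-9)
  Group 4: 'e' x 4 (positions 10-13)
  Group 5: 'd' x 1 (positions 14-14)
Total groups: 5

5


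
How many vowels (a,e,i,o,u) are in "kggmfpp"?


Input: kggmfpp
Checking each character:
  'k' at position 0: consonant
  'g' at position 1: consonant
  'g' at position 2: consonant
  'm' at position 3: consonant
  'f' at position 4: consonant
  'p' at position 5: consonant
  'p' at position 6: consonant
Total vowels: 0

0


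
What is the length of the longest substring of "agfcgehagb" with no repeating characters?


Input: "agfcgehagb"
Sliding window (track last position of each char):
  Position 0 ('a'): window [0,0] length 1 -- new best
  Position 1 ('g'): window [0,1] length 2 -- new best
  Position 2 ('f'): window [0,2] length 3 -- new best
  Position 3 ('c'): window [0,3] length 4 -- new best
  Position 4 ('g'): repeat (last at 1), move window start to 2
  Position 4 ('g'): window [2,4] length 3
  Position 5 ('e'): window [2,5] length 4
  Position 6 ('h'): window [2,6] length 5 -- new best
  Position 7 ('a'): window [2,7] length 6 -- new best
  Position 8 ('g'): repeat (last at 4), move window start to 5
  Position 8 ('g'): window [5,8] length 4
  Position 9 ('b'): window [5,9] length 5
Longest substring with no repeats: "fcgeha" with length 6

6


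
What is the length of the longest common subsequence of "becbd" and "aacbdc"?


LCS of "becbd" and "aacbdc"
DP table:
           a    a    c    b    d    c
      0    0    0    0    0    0    0
  b   0    0    0    0    1    1    1
  e   0    0    0    0    1    1    1
  c   0    0    0    1    1    1    2
  b   0    0    0    1    2    2    2
  d   0    0    0    1    2    3    3
LCS length = dp[5][6] = 3

3


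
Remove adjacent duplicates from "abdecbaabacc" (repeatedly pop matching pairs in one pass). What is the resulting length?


Input: abdecbaabacc
Stack-based adjacent duplicate removal:
  Read 'a': push. Stack: a
  Read 'b': push. Stack: ab
  Read 'd': push. Stack: abd
  Read 'e': push. Stack: abde
  Read 'c': push. Stack: abdec
  Read 'b': push. Stack: abdecb
  Read 'a': push. Stack: abdecba
  Read 'a': matches stack top 'a' => pop. Stack: abdecb
  Read 'b': matches stack top 'b' => pop. Stack: abdec
  Read 'a': push. Stack: abdeca
  Read 'c': push. Stack: abdecac
  Read 'c': matches stack top 'c' => pop. Stack: abdeca
Final stack: "abdeca" (length 6)

6


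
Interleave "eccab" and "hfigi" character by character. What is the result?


Interleaving "eccab" and "hfigi":
  Position 0: 'e' from first, 'h' from second => "eh"
  Position 1: 'c' from first, 'f' from second => "cf"
  Position 2: 'c' from first, 'i' from second => "ci"
  Position 3: 'a' from first, 'g' from second => "ag"
  Position 4: 'b' from first, 'i' from second => "bi"
Result: ehcfciagbi

ehcfciagbi


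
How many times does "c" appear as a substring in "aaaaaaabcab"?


Searching for "c" in "aaaaaaabcab"
Scanning each position:
  Position 0: "a" => no
  Position 1: "a" => no
  Position 2: "a" => no
  Position 3: "a" => no
  Position 4: "a" => no
  Position 5: "a" => no
  Position 6: "a" => no
  Position 7: "b" => no
  Position 8: "c" => MATCH
  Position 9: "a" => no
  Position 10: "b" => no
Total occurrences: 1

1
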